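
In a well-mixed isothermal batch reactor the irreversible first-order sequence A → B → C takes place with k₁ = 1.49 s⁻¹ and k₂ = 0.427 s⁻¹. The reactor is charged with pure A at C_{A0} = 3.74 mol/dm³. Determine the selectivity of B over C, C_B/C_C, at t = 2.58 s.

The intermediate concentration in a first-order A→B→C sequence is C_B = k₁C_{A0}(e^(−k₁t) − e^(−k₂t))/(k₂−k₁).
e^(−k₁t) = e^(−1.49×2.58) = e^(−3.844) = 0.02140; e^(−k₂t) = e^(−1.102) = 0.3323.
C_B = 1.49×3.74/(0.427−1.49) × (0.02140−0.3323) = (-5.242)×(-0.3109) = 1.630 mol/dm³.
C_A = C_{A0}e^(−k₁t) = 0.08005 mol/dm³, so C_C = C_{A0}−C_A−C_B = 2.030 mol/dm³; C_B/C_C = 0.803.

0.803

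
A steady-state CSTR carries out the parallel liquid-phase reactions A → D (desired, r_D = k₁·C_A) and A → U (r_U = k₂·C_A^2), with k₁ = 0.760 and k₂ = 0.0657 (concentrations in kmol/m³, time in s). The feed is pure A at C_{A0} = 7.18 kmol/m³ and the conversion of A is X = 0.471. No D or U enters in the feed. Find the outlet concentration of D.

Exit C_A = C_{A0}(1−X) = 7.18×0.529 = 3.798 kmol/m³.
In a CSTR the entire volume is at exit conditions, so r_D = 0.760×3.798 = 2.887 and r_U = 0.0657×3.798^2 = 0.9478.
Fraction of consumed A going to D: r_D/(r_D+r_U) = 0.7528.
C_D = 0.7528·C_{A0}·X = 0.7528×7.18×0.471 = 2.55 kmol/m³.

2.55 kmol/m³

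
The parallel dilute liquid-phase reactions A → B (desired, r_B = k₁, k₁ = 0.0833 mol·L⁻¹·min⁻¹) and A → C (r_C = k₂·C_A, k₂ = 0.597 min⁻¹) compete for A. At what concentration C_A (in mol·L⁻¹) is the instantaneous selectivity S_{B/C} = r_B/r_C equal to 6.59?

0.0212 mol·L⁻¹

S_{B/C} = (k₁/k₂)·C_A⁻¹ ⇒ C_A = (S·k₂/k₁)^(-1).
= (6.59×0.597/0.0833)^(-1) = (47.23)^(-1) = 0.0212 mol·L⁻¹.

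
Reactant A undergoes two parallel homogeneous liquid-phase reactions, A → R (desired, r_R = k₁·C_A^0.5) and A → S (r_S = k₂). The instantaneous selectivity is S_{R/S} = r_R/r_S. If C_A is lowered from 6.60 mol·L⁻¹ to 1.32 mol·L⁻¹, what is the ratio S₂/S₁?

S_{R/S} = (k₁/k₂)·C_A^0.5, so S₂/S₁ = (C_{A,2}/C_{A,1})^0.5.
= (1.32/6.60)^0.5 = (0.2000)^0.5 = 0.447.

0.447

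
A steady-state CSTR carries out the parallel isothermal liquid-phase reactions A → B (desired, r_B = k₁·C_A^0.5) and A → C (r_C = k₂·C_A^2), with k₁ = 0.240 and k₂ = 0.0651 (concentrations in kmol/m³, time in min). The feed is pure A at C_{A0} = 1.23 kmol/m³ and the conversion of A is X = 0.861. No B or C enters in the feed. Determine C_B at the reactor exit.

1.04 kmol/m³

Exit C_A = C_{A0}(1−X) = 1.23×0.139 = 0.1710 kmol/m³.
In a CSTR the entire volume is at exit conditions, so r_B = 0.240×0.1710^0.5 = 0.09924 and r_C = 0.0651×0.1710^2 = 0.001903.
Fraction of consumed A going to B: r_B/(r_B+r_C) = 0.9812.
C_B = 0.9812·C_{A0}·X = 0.9812×1.23×0.861 = 1.04 kmol/m³.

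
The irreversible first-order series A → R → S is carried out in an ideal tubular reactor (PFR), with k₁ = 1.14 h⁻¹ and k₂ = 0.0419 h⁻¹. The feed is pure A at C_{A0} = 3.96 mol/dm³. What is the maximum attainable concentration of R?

3.49 mol/dm³

Evaluating C_R at τ_opt = ln(k₂/k₁)/(k₂−k₁) gives C_{R,max}/C_{A0} = (k₁/k₂)^[k₂/(k₂−k₁)].
= (1.14/0.0419)^(0.0419/(0.0419−1.14)) = (27.21)^(-0.03816) = 0.8816.
C_{R,max} = 0.8816×3.96 = 3.49 mol/dm³.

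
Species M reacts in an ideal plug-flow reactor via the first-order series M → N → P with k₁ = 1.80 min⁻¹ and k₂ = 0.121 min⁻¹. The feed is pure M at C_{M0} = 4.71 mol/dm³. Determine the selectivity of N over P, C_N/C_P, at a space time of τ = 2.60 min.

Solving the coupled first-order balances gives C_N(τ) = [k₁/(k₂−k₁)]·C_{M0}·(e^(−k₁τ) − e^(−k₂τ)).
e^(−k₁τ) = e^(−1.80×2.60) = e^(−4.680) = 0.009279; e^(−k₂τ) = e^(−0.3146) = 0.7301.
C_N = 1.80×4.71/(0.121−1.80) × (0.009279−0.7301) = (-5.049)×(-0.7208) = 3.640 mol/dm³.
C_M = C_{M0}e^(−k₁τ) = 0.04370 mol/dm³, so C_P = C_{M0}−C_M−C_N = 1.027 mol/dm³; C_N/C_P = 3.55.

3.55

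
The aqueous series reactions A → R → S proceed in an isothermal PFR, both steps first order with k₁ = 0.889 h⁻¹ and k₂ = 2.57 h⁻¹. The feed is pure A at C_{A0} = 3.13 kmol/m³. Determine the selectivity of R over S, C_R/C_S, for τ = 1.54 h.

0.200

Solving the coupled first-order balances gives C_R(τ) = [k₁/(k₂−k₁)]·C_{A0}·(e^(−k₁τ) − e^(−k₂τ)).
e^(−k₁τ) = e^(−0.889×1.54) = e^(−1.369) = 0.2543; e^(−k₂τ) = e^(−3.958) = 0.01911.
C_R = 0.889×3.13/(2.57−0.889) × (0.2543−0.01911) = 1.655×0.2352 = 0.3894 kmol/m³.
C_A = C_{A0}e^(−k₁τ) = 0.7961 kmol/m³, so C_S = C_{A0}−C_A−C_R = 1.945 kmol/m³; C_R/C_S = 0.200.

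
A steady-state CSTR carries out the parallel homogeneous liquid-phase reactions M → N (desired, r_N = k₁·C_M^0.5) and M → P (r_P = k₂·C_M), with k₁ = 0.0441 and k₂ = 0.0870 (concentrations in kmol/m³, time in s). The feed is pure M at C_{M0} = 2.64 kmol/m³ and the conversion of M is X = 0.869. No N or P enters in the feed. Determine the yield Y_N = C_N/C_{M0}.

0.402

Exit C_M = C_{M0}(1−X) = 2.64×0.131 = 0.3458 kmol/m³.
In a CSTR the entire volume is at exit conditions, so r_N = 0.0441×0.3458^0.5 = 0.02593 and r_P = 0.0870×0.3458 = 0.03009.
Fraction of consumed M going to N: r_N/(r_N+r_P) = 0.4629.
C_N = 0.4629·C_{M0}·X = 0.4629×2.64×0.869 = 1.06 kmol/m³; Y_N = C_N/C_{M0} = 0.402.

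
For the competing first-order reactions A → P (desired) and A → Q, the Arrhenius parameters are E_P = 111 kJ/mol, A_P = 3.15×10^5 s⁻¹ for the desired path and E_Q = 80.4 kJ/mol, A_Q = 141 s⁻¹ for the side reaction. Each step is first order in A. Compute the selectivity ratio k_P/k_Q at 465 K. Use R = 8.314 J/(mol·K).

With equal orders, S_{P/Q} = k_P/k_Q = (A_P/A_Q)·exp[(E_Q−E_P)/(RT)].
(E_Q−E_P)/(RT) = (80.4−111)×10³/(8.314×465) = -30600/3866 = -7.915.
k_P/k_Q = (3.15×10^5/141)·exp(-7.915) = 2234 × 3.652×10^-4 = 0.816.

0.816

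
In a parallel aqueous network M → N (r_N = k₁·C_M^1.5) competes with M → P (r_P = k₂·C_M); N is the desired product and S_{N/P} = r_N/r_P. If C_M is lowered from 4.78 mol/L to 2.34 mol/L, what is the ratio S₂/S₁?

0.700

S_{N/P} = (k₁/k₂)·C_M^0.5, so S₂/S₁ = (C_{M,2}/C_{M,1})^0.5.
= (2.34/4.78)^0.5 = (0.4895)^0.5 = 0.700.
Selectivity toward N falls as C_M falls — high-concentration operation is favoured.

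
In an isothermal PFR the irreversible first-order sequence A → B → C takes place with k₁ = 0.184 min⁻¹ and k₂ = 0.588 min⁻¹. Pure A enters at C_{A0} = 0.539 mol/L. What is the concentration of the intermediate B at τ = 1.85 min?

The intermediate concentration in a first-order A→B→C sequence is C_B = k₁C_{A0}(e^(−k₁τ) − e^(−k₂τ))/(k₂−k₁).
e^(−k₁τ) = e^(−0.184×1.85) = e^(−0.3404) = 0.7115; e^(−k₂τ) = e^(−1.088) = 0.3370.
C_B = 0.184×0.539/(0.588−0.184) × (0.7115−0.3370) = 0.2455×0.3745 = 0.09194 mol/L.

0.0919 mol/L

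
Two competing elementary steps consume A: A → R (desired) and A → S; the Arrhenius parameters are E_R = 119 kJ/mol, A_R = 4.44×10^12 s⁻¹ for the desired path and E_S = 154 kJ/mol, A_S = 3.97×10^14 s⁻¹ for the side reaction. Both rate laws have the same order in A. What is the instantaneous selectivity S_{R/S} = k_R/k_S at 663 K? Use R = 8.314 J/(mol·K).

6.40

Since both paths have the same order in A, the concentration cancels and S_{R/S} = k_R/k_S = (A_R/A_S)·exp[(E_S−E_R)/(RT)].
(E_S−E_R)/(RT) = (154−119)×10³/(8.314×663) = 35000/5512 = 6.350.
k_R/k_S = (4.44×10^12/3.97×10^14)·exp(6.350) = 0.01118 × 572.2 = 6.40.
Since E_R < E_S, lowering the temperature improves selectivity toward R.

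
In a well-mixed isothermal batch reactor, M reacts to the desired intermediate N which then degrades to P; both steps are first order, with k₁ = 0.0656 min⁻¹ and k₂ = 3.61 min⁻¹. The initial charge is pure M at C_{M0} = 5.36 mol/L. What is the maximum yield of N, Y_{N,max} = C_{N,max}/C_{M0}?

0.0169

At the optimum, C_{N,max}/C_{M0} = (k₁/k₂)^[k₂/(k₂−k₁)].
= (0.0656/3.61)^(3.61/(3.61−0.0656)) = (0.01817)^(1.019) = 0.01687.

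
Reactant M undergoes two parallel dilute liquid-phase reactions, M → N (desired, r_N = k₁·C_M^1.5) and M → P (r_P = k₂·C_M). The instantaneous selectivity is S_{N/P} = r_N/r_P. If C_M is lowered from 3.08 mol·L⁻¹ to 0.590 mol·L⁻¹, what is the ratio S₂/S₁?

S_{N/P} = (k₁/k₂)·C_M^0.5, so S₂/S₁ = (C_{M,2}/C_{M,1})^0.5.
= (0.590/3.08)^0.5 = (0.1916)^0.5 = 0.438.

0.438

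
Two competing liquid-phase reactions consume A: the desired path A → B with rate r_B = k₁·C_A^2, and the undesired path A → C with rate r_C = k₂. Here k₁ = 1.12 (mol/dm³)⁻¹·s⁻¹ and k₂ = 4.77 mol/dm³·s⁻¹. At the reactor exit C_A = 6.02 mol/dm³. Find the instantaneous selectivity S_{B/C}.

S_{B/C} = r_B/r_C = (k₁·C_A^2)/(k₂) = (k₁/k₂)·C_A^2.
= (1.12×6.020^2) / (4.77) = 40.59/4.770 = 8.51.

8.51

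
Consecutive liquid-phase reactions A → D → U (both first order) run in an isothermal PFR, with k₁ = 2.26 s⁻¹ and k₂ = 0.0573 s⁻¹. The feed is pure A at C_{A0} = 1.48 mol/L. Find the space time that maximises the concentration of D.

1.67 s

Setting dC_D/dτ = 0 gives τ_opt = ln(k₂/k₁)/(k₂−k₁).
= ln(0.0573/2.26)/(0.0573−2.26) = ln(0.02535)/-2.203 = -3.675/-2.203 = 1.67 s.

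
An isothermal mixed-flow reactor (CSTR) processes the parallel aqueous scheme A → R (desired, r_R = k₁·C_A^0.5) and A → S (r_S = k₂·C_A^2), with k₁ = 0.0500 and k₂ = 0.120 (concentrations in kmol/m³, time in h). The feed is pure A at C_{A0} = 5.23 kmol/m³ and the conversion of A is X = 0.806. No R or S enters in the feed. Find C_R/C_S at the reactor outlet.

0.408

Exit C_A = C_{A0}(1−X) = 5.23×0.194 = 1.015 kmol/m³.
A CSTR operates uniformly at the exit composition, giving r_R = 0.05036 and r_S = 0.1235 (each k·C_A^n at C_A = 1.015).
Overall selectivity = C_R/C_S = r_Rτ/(r_Sτ) = r_R/r_S = 0.408.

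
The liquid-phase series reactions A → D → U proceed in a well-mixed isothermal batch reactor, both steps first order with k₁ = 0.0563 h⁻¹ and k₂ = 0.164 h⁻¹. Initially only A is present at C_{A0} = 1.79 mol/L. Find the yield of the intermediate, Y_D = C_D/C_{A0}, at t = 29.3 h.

0.0962

For first-order series with pure A initially, C_D(t) = k₁C_{A0}/(k₂−k₁)·(e^(−k₁t) − e^(−k₂t)).
e^(−k₁t) = e^(−0.0563×29.3) = e^(−1.650) = 0.1921; e^(−k₂t) = e^(−4.805) = 0.008187.
C_D = 0.0563×1.79/(0.164−0.0563) × (0.1921−0.008187) = 0.9357×0.1839 = 0.1721 mol/L.
Y_D = C_D/C_{A0} = 0.1721/1.79 = 0.0962.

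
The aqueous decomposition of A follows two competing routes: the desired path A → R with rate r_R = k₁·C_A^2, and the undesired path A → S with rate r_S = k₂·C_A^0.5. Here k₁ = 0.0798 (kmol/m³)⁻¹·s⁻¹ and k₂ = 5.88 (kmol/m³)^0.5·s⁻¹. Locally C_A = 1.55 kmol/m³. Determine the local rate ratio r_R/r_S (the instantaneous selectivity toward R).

0.0262

S_{R/S} = r_R/r_S = (k₁·C_A^2)/(k₂·C_A^0.5) = (k₁/k₂)·C_A^1.5.
= (0.0798×1.550^2) / (5.88×1.550^0.5) = 0.1917/7.321 = 0.0262.
Since the desired path is higher order in A, keeping C_A high (PFR or concentrated feed) favours R.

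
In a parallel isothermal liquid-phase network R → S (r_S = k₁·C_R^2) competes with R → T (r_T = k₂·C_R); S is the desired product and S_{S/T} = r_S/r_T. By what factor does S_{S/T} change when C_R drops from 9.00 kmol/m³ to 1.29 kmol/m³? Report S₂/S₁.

0.143

S_{S/T} = (k₁/k₂)·C_R, so S₂/S₁ = (C_{R,2}/C_{R,1}).
= 1.29/9.00 = 0.143.
Selectivity toward S falls as C_R falls — high-concentration operation is favoured.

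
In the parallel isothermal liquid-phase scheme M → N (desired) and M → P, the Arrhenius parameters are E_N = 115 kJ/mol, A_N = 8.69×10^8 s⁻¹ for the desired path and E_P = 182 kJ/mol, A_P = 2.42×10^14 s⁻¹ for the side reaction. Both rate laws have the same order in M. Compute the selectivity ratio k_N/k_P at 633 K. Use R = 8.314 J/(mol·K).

1.21

k_N/k_P = (A_N/A_P)·exp[−(E_N−E_P)/(RT)] = (A_N/A_P)·exp[(E_P−E_N)/(RT)].
(E_P−E_N)/(RT) = (182−115)×10³/(8.314×633) = 67000/5263 = 12.73.
k_N/k_P = (8.69×10^8/2.42×10^14)·exp(12.73) = 3.591×10^-6 × 3.381×10^5 = 1.21.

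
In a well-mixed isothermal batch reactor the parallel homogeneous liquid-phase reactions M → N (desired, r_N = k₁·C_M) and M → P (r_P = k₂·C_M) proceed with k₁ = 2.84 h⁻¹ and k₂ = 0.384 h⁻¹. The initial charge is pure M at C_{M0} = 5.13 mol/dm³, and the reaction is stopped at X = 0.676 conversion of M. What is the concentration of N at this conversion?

C_M = C_{M0}(1−X) = 1.662 mol/dm³.
Both paths are first order in M, so the instantaneous fraction to N is constant: dC_N/d(−C_M) = k₁/(k₁+k₂) = 0.8809.
C_N = 0.8809·(C_{M0}−C_M) = 0.8809×3.468 = 3.05 mol/dm³.

3.05 mol/dm³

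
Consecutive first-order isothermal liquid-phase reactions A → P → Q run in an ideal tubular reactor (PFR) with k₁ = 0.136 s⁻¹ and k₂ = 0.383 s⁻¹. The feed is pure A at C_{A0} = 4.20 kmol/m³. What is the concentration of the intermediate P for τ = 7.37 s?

For first-order series with pure A initially, C_P(τ) = k₁C_{A0}/(k₂−k₁)·(e^(−k₁τ) − e^(−k₂τ)).
e^(−k₁τ) = e^(−0.136×7.37) = e^(−1.002) = 0.3670; e^(−k₂τ) = e^(−2.823) = 0.05944.
C_P = 0.136×4.20/(0.383−0.136) × (0.3670−0.05944) = 2.313×0.3076 = 0.7113 kmol/m³.

0.711 kmol/m³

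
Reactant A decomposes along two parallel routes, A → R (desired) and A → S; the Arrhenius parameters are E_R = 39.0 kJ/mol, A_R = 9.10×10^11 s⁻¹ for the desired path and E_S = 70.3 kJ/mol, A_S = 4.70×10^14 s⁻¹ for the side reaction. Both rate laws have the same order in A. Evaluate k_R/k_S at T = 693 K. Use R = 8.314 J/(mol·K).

k_R/k_S = (A_R/A_S)·exp[−(E_R−E_S)/(RT)] = (A_R/A_S)·exp[(E_S−E_R)/(RT)].
(E_S−E_R)/(RT) = (70.3−39.0)×10³/(8.314×693) = 31300/5762 = 5.433.
k_R/k_S = (9.10×10^11/4.70×10^14)·exp(5.433) = 0.001936 × 228.7 = 0.443.
Since E_R < E_S, lowering the temperature improves selectivity toward R.

0.443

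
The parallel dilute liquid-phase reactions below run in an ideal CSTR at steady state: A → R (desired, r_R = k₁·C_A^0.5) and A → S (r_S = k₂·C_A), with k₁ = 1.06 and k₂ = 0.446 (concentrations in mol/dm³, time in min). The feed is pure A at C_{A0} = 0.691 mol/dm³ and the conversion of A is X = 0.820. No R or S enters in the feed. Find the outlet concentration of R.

0.493 mol/dm³

Exit C_A = C_{A0}(1−X) = 0.691×0.180 = 0.1244 mol/dm³.
A CSTR operates uniformly at the exit composition, giving r_R = 0.3738 and r_S = 0.05547 (each k·C_A^n at C_A = 0.1244).
Fraction of consumed A going to R: r_R/(r_R+r_S) = 0.8708.
C_R = 0.8708·C_{A0}·X = 0.8708×0.691×0.820 = 0.493 mol/dm³.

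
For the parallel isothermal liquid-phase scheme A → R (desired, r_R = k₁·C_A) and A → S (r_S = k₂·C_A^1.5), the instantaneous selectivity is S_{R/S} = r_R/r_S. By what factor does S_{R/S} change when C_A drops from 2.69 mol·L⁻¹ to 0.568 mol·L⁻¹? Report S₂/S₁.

2.18

S_{R/S} = (k₁/k₂)·C_A^-0.5, so S₂/S₁ = (C_{A,2}/C_{A,1})^-0.5.
= (0.568/2.69)^(-0.5) = (0.2112)^(-0.5) = 2.18.
Selectivity toward R rises as C_A falls — low-concentration operation is favoured.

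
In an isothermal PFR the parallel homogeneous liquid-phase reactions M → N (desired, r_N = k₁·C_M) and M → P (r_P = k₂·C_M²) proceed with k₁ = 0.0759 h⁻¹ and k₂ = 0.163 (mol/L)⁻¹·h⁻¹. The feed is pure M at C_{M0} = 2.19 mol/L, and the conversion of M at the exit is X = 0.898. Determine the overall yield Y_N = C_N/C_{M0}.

0.287

C_M = C_{M0}(1−X) = 0.2234 mol/L.
Along a PFR/batch, dC_N/dC_M = −r_N/(r_N+r_P) = −k₁/(k₁+k₂·C_M).
Integrating from C_{M0} to C_M: C_N = (0.0759/0.163)·ln[(0.0759+0.163·2.19)/(0.0759+0.163·0.223)] = 0.4656·ln(0.4329/0.1123) = 0.6282 mol/L.
Y_N = C_N/C_{M0} = 0.6282/2.19 = 0.287.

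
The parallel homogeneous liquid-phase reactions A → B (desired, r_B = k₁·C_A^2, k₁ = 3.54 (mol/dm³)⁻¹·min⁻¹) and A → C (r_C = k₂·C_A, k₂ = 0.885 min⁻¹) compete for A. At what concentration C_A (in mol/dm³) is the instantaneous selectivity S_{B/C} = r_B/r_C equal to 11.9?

2.98 mol/dm³

S_{B/C} = (k₁/k₂)·C_A ⇒ C_A = S·k₂/k₁.
= 11.9×0.885/3.54 = 2.98 mol/dm³.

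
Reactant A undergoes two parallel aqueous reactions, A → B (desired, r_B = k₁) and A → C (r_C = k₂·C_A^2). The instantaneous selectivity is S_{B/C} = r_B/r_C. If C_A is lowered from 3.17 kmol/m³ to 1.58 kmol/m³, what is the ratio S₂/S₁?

4.03

S_{B/C} = (k₁/k₂)·C_A^-2, so S₂/S₁ = (C_{A,2}/C_{A,1})^-2.
= (1.58/3.17)^(-2) = (0.4984)^(-2) = 4.03.
Selectivity toward B rises as C_A falls — low-concentration operation is favoured.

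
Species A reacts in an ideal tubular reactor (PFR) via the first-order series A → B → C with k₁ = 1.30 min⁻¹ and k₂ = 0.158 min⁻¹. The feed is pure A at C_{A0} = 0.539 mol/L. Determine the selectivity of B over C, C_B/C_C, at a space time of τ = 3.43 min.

Solving the coupled first-order balances gives C_B(τ) = [k₁/(k₂−k₁)]·C_{A0}·(e^(−k₁τ) − e^(−k₂τ)).
e^(−k₁τ) = e^(−1.30×3.43) = e^(−4.459) = 0.01157; e^(−k₂τ) = e^(−0.5419) = 0.5816.
C_B = 1.30×0.539/(0.158−1.30) × (0.01157−0.5816) = (-0.6136)×(-0.5700) = 0.3498 mol/L.
C_A = C_{A0}e^(−k₁τ) = 0.006238 mol/L, so C_C = C_{A0}−C_A−C_B = 0.1830 mol/L; C_B/C_C = 1.91.

1.91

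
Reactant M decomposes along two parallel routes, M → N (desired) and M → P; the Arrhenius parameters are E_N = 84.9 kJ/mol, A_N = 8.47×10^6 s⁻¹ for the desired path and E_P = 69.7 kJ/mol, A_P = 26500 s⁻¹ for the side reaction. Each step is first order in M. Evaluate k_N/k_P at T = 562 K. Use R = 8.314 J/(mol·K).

12.4

Since both paths have the same order in M, the concentration cancels and S_{N/P} = k_N/k_P = (A_N/A_P)·exp[(E_P−E_N)/(RT)].
(E_P−E_N)/(RT) = (69.7−84.9)×10³/(8.314×562) = -15200/4672 = -3.253.
k_N/k_P = (8.47×10^6/26500)·exp(-3.253) = 319.6 × 0.03865 = 12.4.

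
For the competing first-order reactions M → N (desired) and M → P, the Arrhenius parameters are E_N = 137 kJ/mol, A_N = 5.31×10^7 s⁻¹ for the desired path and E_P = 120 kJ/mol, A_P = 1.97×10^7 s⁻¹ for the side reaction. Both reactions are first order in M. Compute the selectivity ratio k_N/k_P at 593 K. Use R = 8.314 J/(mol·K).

0.0857

Since both paths have the same order in M, the concentration cancels and S_{N/P} = k_N/k_P = (A_N/A_P)·exp[(E_P−E_N)/(RT)].
(E_P−E_N)/(RT) = (120−137)×10³/(8.314×593) = -17000/4930 = -3.448.
k_N/k_P = (5.31×10^7/1.97×10^7)·exp(-3.448) = 2.695 × 0.03180 = 0.0857.
Since E_N > E_P, raising the temperature improves selectivity toward N.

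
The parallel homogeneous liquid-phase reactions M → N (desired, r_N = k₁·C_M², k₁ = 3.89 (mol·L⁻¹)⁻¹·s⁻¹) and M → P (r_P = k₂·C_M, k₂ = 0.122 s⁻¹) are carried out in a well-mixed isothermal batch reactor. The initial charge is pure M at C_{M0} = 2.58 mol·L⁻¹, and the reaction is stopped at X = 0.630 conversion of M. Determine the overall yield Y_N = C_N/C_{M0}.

0.618

C_M = C_{M0}(1−X) = 0.9546 mol·L⁻¹.
Along a PFR/batch, dC_P/dC_M = −r_P/(r_N+r_P) = −k₂/(k₂+k₁·C_M).
Integrating from C_{M0} to C_M: C_P = (0.122/3.89)·ln[(0.122+3.89·2.58)/(0.122+3.89·0.955)] = 0.03136·ln(10.16/3.835) = 0.03055 mol·L⁻¹.
Then C_N = (C_{M0}−C_M) − C_P = 1.625 − 0.03055 = 1.595 mol·L⁻¹.
Y_N = C_N/C_{M0} = 1.595/2.58 = 0.618.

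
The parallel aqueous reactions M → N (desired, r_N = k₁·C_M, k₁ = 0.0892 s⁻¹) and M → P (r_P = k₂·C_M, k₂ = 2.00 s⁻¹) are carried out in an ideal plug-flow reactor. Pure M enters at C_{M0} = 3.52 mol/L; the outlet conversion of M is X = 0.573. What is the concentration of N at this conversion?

C_M = C_{M0}(1−X) = 1.503 mol/L.
Both paths are first order in M, so the instantaneous fraction to N is constant: dC_N/d(−C_M) = k₁/(k₁+k₂) = 0.04270.
C_N = 0.04270·(C_{M0}−C_M) = 0.04270×2.017 = 0.0861 mol/L.

0.0861 mol/L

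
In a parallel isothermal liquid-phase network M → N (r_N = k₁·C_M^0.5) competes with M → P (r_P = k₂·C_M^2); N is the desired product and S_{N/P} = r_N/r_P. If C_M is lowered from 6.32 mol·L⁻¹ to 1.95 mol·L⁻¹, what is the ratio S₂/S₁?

S_{N/P} = (k₁/k₂)·C_M^-1.5, so S₂/S₁ = (C_{M,2}/C_{M,1})^-1.5.
= (1.95/6.32)^(-1.5) = (0.3085)^(-1.5) = 5.83.

5.83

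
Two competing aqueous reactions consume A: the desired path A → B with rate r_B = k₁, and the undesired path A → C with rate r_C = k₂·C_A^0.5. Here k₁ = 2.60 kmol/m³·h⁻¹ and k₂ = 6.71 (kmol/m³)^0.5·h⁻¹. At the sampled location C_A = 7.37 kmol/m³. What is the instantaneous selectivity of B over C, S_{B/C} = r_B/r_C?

0.143

S_{B/C} = r_B/r_C = (k₁)/(k₂·C_A^0.5) = (k₁/k₂)·C_A^-0.5.
= (2.60) / (6.71×7.370^0.5) = 2.600/18.22 = 0.143.
The undesired path is higher order in A, so low C_A (CSTR or dilute feed) favours B.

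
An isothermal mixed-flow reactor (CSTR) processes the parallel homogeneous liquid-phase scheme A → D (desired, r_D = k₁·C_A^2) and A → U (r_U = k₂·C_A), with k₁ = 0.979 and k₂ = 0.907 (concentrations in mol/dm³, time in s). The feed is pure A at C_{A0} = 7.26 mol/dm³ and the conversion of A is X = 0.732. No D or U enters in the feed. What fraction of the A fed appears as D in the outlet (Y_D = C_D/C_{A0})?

Exit C_A = C_{A0}(1−X) = 7.26×0.268 = 1.946 mol/dm³.
Rates in a CSTR are evaluated at the outlet concentration: r_D = 0.979×1.946^2 = 3.706, r_U = 0.907×1.946 = 1.765.
Fraction of consumed A going to D: r_D/(r_D+r_U) = 0.6774.
C_D = 0.6774·C_{A0}·X = 0.6774×7.26×0.732 = 3.60 mol/dm³; Y_D = C_D/C_{A0} = 0.496.

0.496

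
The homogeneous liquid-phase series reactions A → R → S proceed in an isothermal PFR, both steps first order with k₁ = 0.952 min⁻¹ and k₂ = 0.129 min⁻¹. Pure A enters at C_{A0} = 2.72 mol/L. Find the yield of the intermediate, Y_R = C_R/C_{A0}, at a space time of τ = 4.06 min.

0.661

Solving the coupled first-order balances gives C_R(τ) = [k₁/(k₂−k₁)]·C_{A0}·(e^(−k₁τ) − e^(−k₂τ)).
e^(−k₁τ) = e^(−0.952×4.06) = e^(−3.865) = 0.02096; e^(−k₂τ) = e^(−0.5237) = 0.5923.
C_R = 0.952×2.72/(0.129−0.952) × (0.02096−0.5923) = (-3.146)×(-0.5713) = 1.798 mol/L.
Y_R = C_R/C_{A0} = 1.798/2.72 = 0.661.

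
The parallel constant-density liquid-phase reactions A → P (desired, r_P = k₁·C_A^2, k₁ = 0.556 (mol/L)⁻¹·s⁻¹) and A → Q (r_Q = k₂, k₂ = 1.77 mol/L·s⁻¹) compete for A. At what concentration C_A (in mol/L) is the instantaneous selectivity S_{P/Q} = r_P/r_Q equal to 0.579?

S_{P/Q} = (k₁/k₂)·C_A^2 ⇒ C_A = (S·k₂/k₁)^(0.5).
= (0.579×1.77/0.556)^(0.5) = (1.843)^(0.5) = 1.36 mol/L.

1.36 mol/L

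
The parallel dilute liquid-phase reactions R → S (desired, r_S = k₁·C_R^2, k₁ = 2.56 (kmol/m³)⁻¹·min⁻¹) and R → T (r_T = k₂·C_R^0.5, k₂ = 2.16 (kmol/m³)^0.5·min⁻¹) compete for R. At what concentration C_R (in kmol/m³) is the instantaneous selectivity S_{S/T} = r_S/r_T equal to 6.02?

2.95 kmol/m³

S_{S/T} = (k₁/k₂)·C_R^1.5 ⇒ C_R = (S·k₂/k₁)^(1/1.5).
= (6.02×2.16/2.56)^(0.6667) = (5.079)^(0.6667) = 2.95 kmol/m³.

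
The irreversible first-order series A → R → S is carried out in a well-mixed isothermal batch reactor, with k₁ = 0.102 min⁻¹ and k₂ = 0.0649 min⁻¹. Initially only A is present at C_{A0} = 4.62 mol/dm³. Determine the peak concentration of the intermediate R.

2.09 mol/dm³

At the optimum, C_{R,max}/C_{A0} = (k₁/k₂)^[k₂/(k₂−k₁)].
= (0.102/0.0649)^(0.0649/(0.0649−0.102)) = (1.572)^(-1.749) = 0.4534.
C_{R,max} = 0.4534×4.62 = 2.09 mol/dm³.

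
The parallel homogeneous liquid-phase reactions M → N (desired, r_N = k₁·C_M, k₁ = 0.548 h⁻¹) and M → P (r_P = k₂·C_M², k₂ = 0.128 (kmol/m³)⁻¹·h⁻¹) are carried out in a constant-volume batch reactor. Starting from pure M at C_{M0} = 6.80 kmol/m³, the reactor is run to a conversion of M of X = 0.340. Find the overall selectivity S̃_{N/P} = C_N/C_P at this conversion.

C_M = C_{M0}(1−X) = 4.488 kmol/m³.
Along a PFR/batch, dC_N/dC_M = −r_N/(r_N+r_P) = −k₁/(k₁+k₂·C_M).
Integrating from C_{M0} to C_M: C_N = (0.548/0.128)·ln[(0.548+0.128·6.80)/(0.548+0.128·4.49)] = 4.281·ln(1.418/1.122) = 1.002 kmol/m³.
C_P = (C_{M0}−C_M)−C_N = 1.310 kmol/m³; S̃_{N/P} = 1.002/1.310 = 0.765.

0.765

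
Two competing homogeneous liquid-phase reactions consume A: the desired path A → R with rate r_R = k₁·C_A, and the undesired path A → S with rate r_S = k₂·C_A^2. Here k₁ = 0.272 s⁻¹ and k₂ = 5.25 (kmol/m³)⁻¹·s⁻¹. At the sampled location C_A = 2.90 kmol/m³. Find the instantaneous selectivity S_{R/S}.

S_{R/S} = r_R/r_S = (k₁·C_A)/(k₂·C_A^2) = (k₁/k₂)·C_A⁻¹.
= (0.272×2.900) / (5.25×2.900^2) = 0.7888/44.15 = 0.0179.
The undesired path is higher order in A, so low C_A (CSTR or dilute feed) favours R.

0.0179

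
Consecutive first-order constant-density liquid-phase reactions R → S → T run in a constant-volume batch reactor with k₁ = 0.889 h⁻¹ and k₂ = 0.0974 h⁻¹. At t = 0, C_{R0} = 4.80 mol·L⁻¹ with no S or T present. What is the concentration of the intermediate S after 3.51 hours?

The intermediate concentration in a first-order A→B→C sequence is C_S = k₁C_{R0}(e^(−k₁t) − e^(−k₂t))/(k₂−k₁).
e^(−k₁t) = e^(−0.889×3.51) = e^(−3.120) = 0.04414; e^(−k₂t) = e^(−0.3419) = 0.7104.
C_S = 0.889×4.80/(0.0974−0.889) × (0.04414−0.7104) = (-5.391)×(-0.6663) = 3.592 mol·L⁻¹.

3.59 mol·L⁻¹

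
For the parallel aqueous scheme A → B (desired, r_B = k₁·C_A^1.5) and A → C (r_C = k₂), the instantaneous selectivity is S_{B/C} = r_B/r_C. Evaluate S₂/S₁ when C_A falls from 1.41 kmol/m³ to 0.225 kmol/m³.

S_{B/C} = (k₁/k₂)·C_A^1.5, so S₂/S₁ = (C_{A,2}/C_{A,1})^1.5.
= (0.225/1.41)^1.5 = (0.1596)^1.5 = 0.0637.
Selectivity toward B falls as C_A falls — high-concentration operation is favoured.

0.0637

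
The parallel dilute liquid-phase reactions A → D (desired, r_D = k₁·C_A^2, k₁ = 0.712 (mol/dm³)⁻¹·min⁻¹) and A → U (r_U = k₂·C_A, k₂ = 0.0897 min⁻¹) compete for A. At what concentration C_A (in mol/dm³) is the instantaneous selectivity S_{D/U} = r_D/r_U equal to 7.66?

S_{D/U} = (k₁/k₂)·C_A ⇒ C_A = S·k₂/k₁.
= 7.66×0.0897/0.712 = 0.965 mol/dm³.

0.965 mol/dm³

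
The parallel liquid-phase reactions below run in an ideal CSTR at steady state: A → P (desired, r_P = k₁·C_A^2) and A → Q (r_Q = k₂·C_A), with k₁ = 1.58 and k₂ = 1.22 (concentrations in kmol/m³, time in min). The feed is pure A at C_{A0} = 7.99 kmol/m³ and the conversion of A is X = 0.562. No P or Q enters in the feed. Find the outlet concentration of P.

Exit C_A = C_{A0}(1−X) = 7.99×0.438 = 3.500 kmol/m³.
Rates in a CSTR are evaluated at the outlet concentration: r_P = 1.58×3.500^2 = 19.35, r_Q = 1.22×3.500 = 4.270.
Fraction of consumed A going to P: r_P/(r_P+r_Q) = 0.8192.
C_P = 0.8192·C_{A0}·X = 0.8192×7.99×0.562 = 3.68 kmol/m³.

3.68 kmol/m³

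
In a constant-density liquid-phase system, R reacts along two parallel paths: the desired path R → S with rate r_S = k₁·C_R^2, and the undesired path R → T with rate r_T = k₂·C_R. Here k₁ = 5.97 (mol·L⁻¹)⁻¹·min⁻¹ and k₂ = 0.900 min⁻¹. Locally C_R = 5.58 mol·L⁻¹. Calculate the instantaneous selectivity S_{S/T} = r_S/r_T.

S_{S/T} = r_S/r_T = (k₁·C_R^2)/(k₂·C_R) = (k₁/k₂)·C_R.
= (5.97×5.580^2) / (0.900×5.580) = 185.9/5.022 = 37.0.

37.0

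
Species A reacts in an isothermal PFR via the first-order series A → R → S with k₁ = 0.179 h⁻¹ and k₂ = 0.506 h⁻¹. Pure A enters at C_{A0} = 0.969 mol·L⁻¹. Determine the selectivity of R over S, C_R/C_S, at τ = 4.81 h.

0.466

Solving the coupled first-order balances gives C_R(τ) = [k₁/(k₂−k₁)]·C_{A0}·(e^(−k₁τ) − e^(−k₂τ)).
e^(−k₁τ) = e^(−0.179×4.81) = e^(−0.8610) = 0.4227; e^(−k₂τ) = e^(−2.434) = 0.08770.
C_R = 0.179×0.969/(0.506−0.179) × (0.4227−0.08770) = 0.5304×0.3350 = 0.1777 mol·L⁻¹.
C_A = C_{A0}e^(−k₁τ) = 0.4096 mol·L⁻¹, so C_S = C_{A0}−C_A−C_R = 0.3816 mol·L⁻¹; C_R/C_S = 0.466.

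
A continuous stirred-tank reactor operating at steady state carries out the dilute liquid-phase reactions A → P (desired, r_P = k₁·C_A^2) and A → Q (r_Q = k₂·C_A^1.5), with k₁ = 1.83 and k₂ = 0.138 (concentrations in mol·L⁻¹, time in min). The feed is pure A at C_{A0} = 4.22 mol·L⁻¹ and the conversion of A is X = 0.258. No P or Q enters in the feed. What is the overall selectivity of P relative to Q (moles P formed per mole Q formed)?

Exit C_A = C_{A0}(1−X) = 4.22×0.742 = 3.131 mol·L⁻¹.
A CSTR operates uniformly at the exit composition, giving r_P = 17.94 and r_Q = 0.7646 (each k·C_A^n at C_A = 3.131).
Overall selectivity = C_P/C_Q = r_Pτ/(r_Qτ) = r_P/r_Q = 23.5.

23.5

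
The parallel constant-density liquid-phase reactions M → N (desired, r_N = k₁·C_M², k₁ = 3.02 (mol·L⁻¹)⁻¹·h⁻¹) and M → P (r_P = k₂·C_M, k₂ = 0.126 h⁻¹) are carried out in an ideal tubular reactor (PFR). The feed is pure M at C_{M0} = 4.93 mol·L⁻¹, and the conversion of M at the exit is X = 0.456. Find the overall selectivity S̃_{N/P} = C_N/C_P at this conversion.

C_M = C_{M0}(1−X) = 2.682 mol·L⁻¹.
Along a PFR/batch, dC_P/dC_M = −r_P/(r_N+r_P) = −k₂/(k₂+k₁·C_M).
Integrating from C_{M0} to C_M: C_P = (0.126/3.02)·ln[(0.126+3.02·4.93)/(0.126+3.02·2.68)] = 0.04172·ln(15.01/8.225) = 0.02511 mol·L⁻¹.
Then C_N = (C_{M0}−C_M) − C_P = 2.248 − 0.02511 = 2.223 mol·L⁻¹.
S̃_{N/P} = C_N/C_P = 2.223/0.02511 = 88.5.

88.5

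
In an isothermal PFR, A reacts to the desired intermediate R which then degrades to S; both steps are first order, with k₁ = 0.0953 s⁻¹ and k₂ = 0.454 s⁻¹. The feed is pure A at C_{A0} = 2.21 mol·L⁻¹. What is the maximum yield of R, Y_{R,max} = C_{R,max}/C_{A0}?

0.139

For a first-order series the maximum intermediate yield is C_{R,max}/C_{A0} = (k₁/k₂)^[k₂/(k₂−k₁)].
= (0.0953/0.454)^(0.454/(0.454−0.0953)) = (0.2099)^(1.266) = 0.1386.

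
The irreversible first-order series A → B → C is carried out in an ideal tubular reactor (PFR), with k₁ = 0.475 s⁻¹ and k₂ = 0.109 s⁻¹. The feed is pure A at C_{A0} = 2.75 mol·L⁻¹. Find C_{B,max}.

For a first-order series the maximum intermediate yield is C_{B,max}/C_{A0} = (k₁/k₂)^[k₂/(k₂−k₁)].
= (0.475/0.109)^(0.109/(0.109−0.475)) = (4.358)^(-0.2978) = 0.6451.
C_{B,max} = 0.6451×2.75 = 1.77 mol·L⁻¹.

1.77 mol·L⁻¹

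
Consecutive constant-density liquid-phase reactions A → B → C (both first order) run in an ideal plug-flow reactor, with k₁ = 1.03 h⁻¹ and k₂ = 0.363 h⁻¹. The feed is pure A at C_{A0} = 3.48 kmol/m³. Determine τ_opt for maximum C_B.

For first-order series the maximum of C_B occurs at τ_opt = ln(k₂/k₁)/(k₂−k₁).
= ln(0.363/1.03)/(0.363−1.03) = ln(0.3524)/-0.6670 = -1.043/-0.6670 = 1.56 h.

1.56 h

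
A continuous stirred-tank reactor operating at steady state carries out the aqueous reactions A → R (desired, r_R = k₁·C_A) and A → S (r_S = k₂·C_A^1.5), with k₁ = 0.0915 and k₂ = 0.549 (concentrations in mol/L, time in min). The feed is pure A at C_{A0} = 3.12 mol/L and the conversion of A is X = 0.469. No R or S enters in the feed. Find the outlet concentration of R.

0.168 mol/L

Exit C_A = C_{A0}(1−X) = 3.12×0.531 = 1.657 mol/L.
In a CSTR the entire volume is at exit conditions, so r_R = 0.0915×1.657 = 0.1516 and r_S = 0.549×1.657^1.5 = 1.171.
Fraction of consumed A going to R: r_R/(r_R+r_S) = 0.1146.
C_R = 0.1146·C_{A0}·X = 0.1146×3.12×0.469 = 0.168 mol/L.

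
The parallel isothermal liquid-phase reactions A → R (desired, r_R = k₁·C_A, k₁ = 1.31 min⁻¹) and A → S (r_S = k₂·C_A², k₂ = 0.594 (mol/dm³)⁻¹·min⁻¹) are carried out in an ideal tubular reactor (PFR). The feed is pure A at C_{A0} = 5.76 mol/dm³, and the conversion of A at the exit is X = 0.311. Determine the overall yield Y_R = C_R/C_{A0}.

C_A = C_{A0}(1−X) = 3.969 mol/dm³.
Along a PFR/batch, dC_R/dC_A = −r_R/(r_R+r_S) = −k₁/(k₁+k₂·C_A).
Integrating from C_{A0} to C_A: C_R = (1.31/0.594)·ln[(1.31+0.594·5.76)/(1.31+0.594·3.97)] = 2.205·ln(4.731/3.667) = 0.5618 mol/dm³.
Y_R = C_R/C_{A0} = 0.5618/5.76 = 0.0975.

0.0975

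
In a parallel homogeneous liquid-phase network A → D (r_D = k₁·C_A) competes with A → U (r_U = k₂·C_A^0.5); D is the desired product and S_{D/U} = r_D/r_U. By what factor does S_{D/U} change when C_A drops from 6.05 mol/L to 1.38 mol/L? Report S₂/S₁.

0.478

S_{D/U} = (k₁/k₂)·C_A^0.5, so S₂/S₁ = (C_{A,2}/C_{A,1})^0.5.
= (1.38/6.05)^0.5 = (0.2281)^0.5 = 0.478.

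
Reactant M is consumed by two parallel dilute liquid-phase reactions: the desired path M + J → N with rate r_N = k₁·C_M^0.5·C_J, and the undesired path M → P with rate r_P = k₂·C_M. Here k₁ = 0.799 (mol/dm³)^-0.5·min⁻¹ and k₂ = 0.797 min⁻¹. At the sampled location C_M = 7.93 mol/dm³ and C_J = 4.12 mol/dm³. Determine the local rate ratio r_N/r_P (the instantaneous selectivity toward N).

1.47

S_{N/P} = r_N/r_P = (k₁·C_M^0.5·C_J)/(k₂·C_M) = (k₁/k₂)·C_M^-0.5·C_J.
= (0.799×7.930^0.5×4.120) / (0.797×7.930) = 9.270/6.320 = 1.47.
The undesired path is higher order in M, so low C_M (CSTR or dilute feed) favours N.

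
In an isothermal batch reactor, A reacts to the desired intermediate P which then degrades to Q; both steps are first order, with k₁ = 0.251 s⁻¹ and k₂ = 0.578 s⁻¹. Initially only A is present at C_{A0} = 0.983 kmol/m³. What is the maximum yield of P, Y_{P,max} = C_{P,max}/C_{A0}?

0.229

For a first-order series the maximum intermediate yield is C_{P,max}/C_{A0} = (k₁/k₂)^[k₂/(k₂−k₁)].
= (0.251/0.578)^(0.578/(0.578−0.251)) = (0.4343)^(1.768) = 0.2289.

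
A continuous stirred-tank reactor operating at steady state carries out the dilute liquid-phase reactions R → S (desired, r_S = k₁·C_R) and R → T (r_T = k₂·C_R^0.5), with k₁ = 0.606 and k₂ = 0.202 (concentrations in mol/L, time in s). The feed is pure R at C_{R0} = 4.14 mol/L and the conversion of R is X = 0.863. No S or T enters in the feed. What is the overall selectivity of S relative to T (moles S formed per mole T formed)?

2.26

Exit C_R = C_{R0}(1−X) = 4.14×0.137 = 0.5672 mol/L.
A CSTR operates uniformly at the exit composition, giving r_S = 0.3437 and r_T = 0.1521 (each k·C_R^n at C_R = 0.5672).
Overall selectivity = C_S/C_T = r_Sτ/(r_Tτ) = r_S/r_T = 2.26.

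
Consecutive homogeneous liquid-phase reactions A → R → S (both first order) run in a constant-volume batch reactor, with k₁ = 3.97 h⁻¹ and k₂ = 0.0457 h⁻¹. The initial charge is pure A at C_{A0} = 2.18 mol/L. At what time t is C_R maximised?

1.14 h

The intermediate peaks when r₁ = r₂, i.e. k₁e^(−k₁t) = k₂e^(−k₂t), giving t_opt = ln(k₂/k₁)/(k₂−k₁).
= ln(0.0457/3.97)/(0.0457−3.97) = ln(0.01151)/-3.924 = -4.464/-3.924 = 1.14 h.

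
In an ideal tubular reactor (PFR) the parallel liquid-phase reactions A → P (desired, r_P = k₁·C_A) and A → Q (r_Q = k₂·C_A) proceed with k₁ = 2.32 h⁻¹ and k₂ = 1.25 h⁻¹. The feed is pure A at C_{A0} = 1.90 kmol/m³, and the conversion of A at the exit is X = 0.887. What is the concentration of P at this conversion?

C_A = C_{A0}(1−X) = 0.2147 kmol/m³.
Both paths are first order in A, so the instantaneous fraction to P is constant: dC_P/d(−C_A) = k₁/(k₁+k₂) = 0.6499.
C_P = 0.6499·(C_{A0}−C_A) = 0.6499×1.685 = 1.10 kmol/m³.

1.10 kmol/m³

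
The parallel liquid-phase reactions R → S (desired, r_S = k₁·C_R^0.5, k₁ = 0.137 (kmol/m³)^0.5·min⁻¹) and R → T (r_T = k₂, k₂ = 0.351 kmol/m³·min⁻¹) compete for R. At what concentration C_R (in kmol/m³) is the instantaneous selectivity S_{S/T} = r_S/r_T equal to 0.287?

S_{S/T} = (k₁/k₂)·C_R^0.5 ⇒ C_R = (S·k₂/k₁)^(2).
= (0.287×0.351/0.137)^(2) = (0.7353)^(2) = 0.541 kmol/m³.

0.541 kmol/m³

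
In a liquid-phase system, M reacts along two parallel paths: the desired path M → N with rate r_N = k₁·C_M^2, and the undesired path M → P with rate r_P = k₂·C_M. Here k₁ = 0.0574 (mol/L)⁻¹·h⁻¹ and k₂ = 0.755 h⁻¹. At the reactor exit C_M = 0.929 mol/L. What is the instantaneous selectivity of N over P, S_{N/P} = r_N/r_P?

0.0706

S_{N/P} = r_N/r_P = (k₁·C_M^2)/(k₂·C_M) = (k₁/k₂)·C_M.
= (0.0574×0.9290^2) / (0.755×0.9290) = 0.04954/0.7014 = 0.0706.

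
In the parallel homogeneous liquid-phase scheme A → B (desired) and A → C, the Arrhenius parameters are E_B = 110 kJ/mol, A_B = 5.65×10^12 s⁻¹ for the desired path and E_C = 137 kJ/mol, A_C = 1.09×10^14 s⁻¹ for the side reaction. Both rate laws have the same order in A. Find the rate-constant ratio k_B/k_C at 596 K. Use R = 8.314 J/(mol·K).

With equal orders, S_{B/C} = k_B/k_C = (A_B/A_C)·exp[(E_C−E_B)/(RT)].
(E_C−E_B)/(RT) = (137−110)×10³/(8.314×596) = 27000/4955 = 5.449.
k_B/k_C = (5.65×10^12/1.09×10^14)·exp(5.449) = 0.05183 × 232.5 = 12.1.

12.1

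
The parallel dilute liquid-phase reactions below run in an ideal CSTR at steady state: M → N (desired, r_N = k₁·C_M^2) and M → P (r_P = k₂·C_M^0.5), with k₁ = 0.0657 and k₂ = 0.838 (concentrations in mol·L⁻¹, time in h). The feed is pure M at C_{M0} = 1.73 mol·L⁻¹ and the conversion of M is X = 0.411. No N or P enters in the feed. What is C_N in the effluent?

0.0531 mol·L⁻¹

Exit C_M = C_{M0}(1−X) = 1.73×0.589 = 1.019 mol·L⁻¹.
A CSTR operates uniformly at the exit composition, giving r_N = 0.06822 and r_P = 0.8459 (each k·C_M^n at C_M = 1.019).
Fraction of consumed M going to N: r_N/(r_N+r_P) = 0.07462.
C_N = 0.07462·C_{M0}·X = 0.07462×1.73×0.411 = 0.0531 mol·L⁻¹.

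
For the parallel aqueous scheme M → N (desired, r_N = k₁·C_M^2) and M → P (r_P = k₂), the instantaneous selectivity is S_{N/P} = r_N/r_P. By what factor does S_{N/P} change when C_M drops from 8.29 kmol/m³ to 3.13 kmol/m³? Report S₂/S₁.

0.143

S_{N/P} = (k₁/k₂)·C_M^2, so S₂/S₁ = (C_{M,2}/C_{M,1})^2.
= (3.13/8.29)^2 = (0.3776)^2 = 0.143.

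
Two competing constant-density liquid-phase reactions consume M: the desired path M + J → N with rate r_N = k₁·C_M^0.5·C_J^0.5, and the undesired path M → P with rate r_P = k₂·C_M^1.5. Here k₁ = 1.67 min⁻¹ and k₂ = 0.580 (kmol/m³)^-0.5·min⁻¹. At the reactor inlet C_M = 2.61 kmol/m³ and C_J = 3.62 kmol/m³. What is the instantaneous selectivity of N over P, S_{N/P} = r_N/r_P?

2.10

S_{N/P} = r_N/r_P = (k₁·C_M^0.5·C_J^0.5)/(k₂·C_M^1.5) = (k₁/k₂)·C_M⁻¹·C_J^0.5.
= (1.67×2.610^0.5×3.620^0.5) / (0.580×2.610^1.5) = 5.133/2.446 = 2.10.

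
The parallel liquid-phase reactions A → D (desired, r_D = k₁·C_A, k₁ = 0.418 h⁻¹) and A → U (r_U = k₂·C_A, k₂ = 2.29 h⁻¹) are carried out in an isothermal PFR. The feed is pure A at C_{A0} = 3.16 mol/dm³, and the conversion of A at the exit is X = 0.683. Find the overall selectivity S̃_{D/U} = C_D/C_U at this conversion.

0.183

C_A = C_{A0}(1−X) = 1.002 mol/dm³.
Both paths are first order in A, so the instantaneous fraction to D is constant: dC_D/d(−C_A) = k₁/(k₁+k₂) = 0.1544.
C_D = 0.1544·(C_{A0}−C_A) = 0.1544×2.158 = 0.333 mol/dm³.
C_U = (C_{A0}−C_A)−C_D = 1.825 mol/dm³; S̃_{D/U} = 0.3331/1.825 = 0.183.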